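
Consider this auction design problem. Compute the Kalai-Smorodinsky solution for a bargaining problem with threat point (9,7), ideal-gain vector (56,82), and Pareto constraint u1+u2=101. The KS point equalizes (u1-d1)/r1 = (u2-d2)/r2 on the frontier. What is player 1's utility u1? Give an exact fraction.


Step 1: At the KS point, (u1-d1)/r1 = (u2-d2)/r2 = t and u1+u2 = 101
Step 2: u1 = d1 + r1*t and u2 = d2 + r2*t, so (d1 + r1*t) + (d2 + r2*t) = 101
Step 3: t = (101 - 9 - 7)/(56 + 82) = 85/138
Step 4: u1 = d1 + r1*t = 9 + 56 * 85/138 = 3001/69
Step 5: (Check: u2 = d2 + r2*t = 3968/69; u1+u2 = 3001/69 + 3968/69 = 101, on the frontier.)

3001/69


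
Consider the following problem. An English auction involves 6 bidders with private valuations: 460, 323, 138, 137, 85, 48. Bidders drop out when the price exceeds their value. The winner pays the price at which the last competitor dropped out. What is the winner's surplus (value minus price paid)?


Step 1: Identify the highest value: 460
Step 2: Identify the second-highest value: 323
Step 3: The final price = second-highest value = 323
Step 4: Surplus = 460 - 323 = 137

137


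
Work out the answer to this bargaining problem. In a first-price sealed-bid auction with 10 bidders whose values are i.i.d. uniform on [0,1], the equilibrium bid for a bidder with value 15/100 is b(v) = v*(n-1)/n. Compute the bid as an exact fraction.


Step 1: The symmetric BNE bidding function is b(v) = v * (n-1) / n
Step 2: Substitute v = 3/20 and n = 10
Step 3: b = 3/20 * 9/10
Step 4: b = 27/200

27/200


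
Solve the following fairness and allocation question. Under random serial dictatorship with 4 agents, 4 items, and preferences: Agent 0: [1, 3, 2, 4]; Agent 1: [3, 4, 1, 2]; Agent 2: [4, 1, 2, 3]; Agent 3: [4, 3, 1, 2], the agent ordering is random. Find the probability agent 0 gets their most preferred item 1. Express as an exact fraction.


Step 1: Agent 0 wants item 1
Step 2: There are 24 possible orderings of agents
Step 3: In 17 orderings, agent 0 gets item 1
Step 4: Probability = 17/24

17/24


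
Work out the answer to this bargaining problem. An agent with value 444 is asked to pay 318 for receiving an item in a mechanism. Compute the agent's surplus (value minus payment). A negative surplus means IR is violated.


Step 1: Surplus = value - payment = 444 - 318 = 126
Step 2: IR is satisfied (surplus >= 0)

126


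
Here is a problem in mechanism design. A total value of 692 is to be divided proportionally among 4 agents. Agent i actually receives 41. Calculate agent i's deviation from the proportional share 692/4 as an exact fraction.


Step 1: Proportional share = 692/4 = 173
Step 2: Agent's actual allocation = 41
Step 3: Excess = 41 - 173 = -132

-132


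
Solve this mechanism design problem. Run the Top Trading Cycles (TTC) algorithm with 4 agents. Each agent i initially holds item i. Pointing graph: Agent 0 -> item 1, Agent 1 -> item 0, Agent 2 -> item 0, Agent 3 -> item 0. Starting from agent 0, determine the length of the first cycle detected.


Step 1: Trace the pointer graph from agent 0: 0 -> 1 -> 0
Step 2: A cycle is detected when we revisit agent 0
Step 3: The cycle is: 0 -> 1 -> 0
Step 4: Cycle length = 2

2


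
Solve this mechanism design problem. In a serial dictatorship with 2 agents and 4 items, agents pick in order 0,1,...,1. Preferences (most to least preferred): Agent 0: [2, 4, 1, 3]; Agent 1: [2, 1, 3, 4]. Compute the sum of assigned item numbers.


Step 1: Agent 0 picks item 2
Step 2: Agent 1 picks item 1
Step 3: Sum = 2 + 1 = 3

3


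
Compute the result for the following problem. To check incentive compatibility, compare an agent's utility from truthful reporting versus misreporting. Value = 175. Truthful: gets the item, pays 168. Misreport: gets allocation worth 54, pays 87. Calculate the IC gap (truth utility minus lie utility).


Step 1: U(truth) = value - payment = 175 - 168 = 7
Step 2: U(lie) = allocation - payment = 54 - 87 = -33
Step 3: IC gap = 7 - (-33) = 40

40


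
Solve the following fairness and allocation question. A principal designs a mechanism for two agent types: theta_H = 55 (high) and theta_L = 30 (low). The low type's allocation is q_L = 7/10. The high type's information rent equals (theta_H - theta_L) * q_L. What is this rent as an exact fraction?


Step 1: theta_H - theta_L = 55 - 30 = 25
Step 2: Information rent = (theta_H - theta_L) * q_L
Step 3: = 25 * 7/10
Step 4: = 35/2

35/2


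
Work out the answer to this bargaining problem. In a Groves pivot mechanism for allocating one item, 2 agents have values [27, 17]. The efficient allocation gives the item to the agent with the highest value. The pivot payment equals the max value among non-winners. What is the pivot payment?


Step 1: The efficient winner is agent 0 with value 27
Step 2: Other agents' values: [17]
Step 3: Pivot payment = max(others) = 17
Step 4: The winner pays 17

17


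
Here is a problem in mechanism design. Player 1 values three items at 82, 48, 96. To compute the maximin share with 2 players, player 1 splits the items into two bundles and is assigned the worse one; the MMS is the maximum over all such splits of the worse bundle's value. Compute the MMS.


Step 1: Item values = 82, 48, 96
Step 2: Enumerate all 2-bundle partitions and take the smaller bundle:
  Partition 1: {82} vs {48,96} -> bundles 82, 144; min = 82
  Partition 2: {48} vs {82,96} -> bundles 48, 178; min = 48
  Partition 3: {96} vs {82,48} -> bundles 96, 130; min = 96
Step 3: MMS = max(82, 48, 96) = 96

96


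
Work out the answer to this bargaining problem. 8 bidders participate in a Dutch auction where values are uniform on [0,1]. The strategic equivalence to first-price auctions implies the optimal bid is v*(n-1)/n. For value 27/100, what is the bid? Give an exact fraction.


Step 1: Dutch auctions are strategically equivalent to first-price auctions
Step 2: The equilibrium bid is b(v) = v*(n-1)/n
Step 3: b = 27/100 * 7/8
Step 4: b = 189/800

189/800


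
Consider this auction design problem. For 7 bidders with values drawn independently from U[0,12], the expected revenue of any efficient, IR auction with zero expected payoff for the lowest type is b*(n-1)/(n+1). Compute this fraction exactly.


Step 1: By Revenue Equivalence, expected revenue = b*(n-1)/(n+1)
Step 2: Substituting n = 7, b = 12
Step 3: Revenue = 12*(7-1)/(7+1) = 12*6/8
Step 4: Revenue = 72/8 = 9

9


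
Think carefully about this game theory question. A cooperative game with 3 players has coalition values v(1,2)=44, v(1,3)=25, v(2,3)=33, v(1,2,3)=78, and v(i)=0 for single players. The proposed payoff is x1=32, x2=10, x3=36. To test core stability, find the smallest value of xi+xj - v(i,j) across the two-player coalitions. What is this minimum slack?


Step 1: Slack for coalition (1,2): x1+x2 - v12 = 42 - 44 = -2
Step 2: Slack for coalition (1,3): x1+x3 - v13 = 68 - 25 = 43
Step 3: Slack for coalition (2,3): x2+x3 - v23 = 46 - 33 = 13
Step 4: Minimum slack = min(-2, 43, 13) = -2, attained by (1,2); coalition (1,2) can block (slack < 0), so the allocation is not in the core

-2


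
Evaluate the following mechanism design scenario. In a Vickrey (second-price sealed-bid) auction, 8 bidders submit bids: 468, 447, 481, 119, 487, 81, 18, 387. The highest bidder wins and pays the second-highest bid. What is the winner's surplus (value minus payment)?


Step 1: Sort bids in descending order: 487, 481, 468, 447, 387, 119, 81, 18
Step 2: The winning bid is the highest: 487
Step 3: The payment equals the second-highest bid: 481
Step 4: Surplus = winner's bid - payment = 487 - 481 = 6

6


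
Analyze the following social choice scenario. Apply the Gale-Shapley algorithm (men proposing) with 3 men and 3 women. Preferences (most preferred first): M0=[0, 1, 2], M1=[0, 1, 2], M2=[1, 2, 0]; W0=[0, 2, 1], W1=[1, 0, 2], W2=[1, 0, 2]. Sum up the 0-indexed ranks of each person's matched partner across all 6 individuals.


Step 1: Run Gale-Shapley (men propose, women hold best offer):
  M0 proposes to W0; she accepts
  M1 proposes to W0; rejected
  M1 proposes to W1; she accepts
  M2 proposes to W1; rejected
  M2 proposes to W2; she accepts
Step 2: Final matching: W0-M0, W1-M1, W2-M2
Step 3: 0-indexed ranks (man's rank of his match, then woman's): 0 + 0 + 1 + 0 + 1 + 2
Step 4: Total rank sum = 4

4


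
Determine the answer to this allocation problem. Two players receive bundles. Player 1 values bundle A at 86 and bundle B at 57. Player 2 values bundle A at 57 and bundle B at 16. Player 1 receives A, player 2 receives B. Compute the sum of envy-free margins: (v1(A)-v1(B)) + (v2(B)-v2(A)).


Step 1: Player 1's margin = v1(A) - v1(B) = 86 - 57 = 29
Step 2: Player 2's margin = v2(B) - v2(A) = 16 - 57 = -41
Step 3: Total margin = 29 + -41 = -12

-12


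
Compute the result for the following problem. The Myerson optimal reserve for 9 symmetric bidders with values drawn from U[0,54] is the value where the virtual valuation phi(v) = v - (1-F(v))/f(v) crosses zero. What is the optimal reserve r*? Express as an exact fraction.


Step 1: For U[0,54], F(v) = v/54 and f(v) = 1/54
Step 2: phi(v) = v - (1 - v/54)/(1/54) = v - (54 - v) = 2v - 54
Step 3: Set phi(r*) = 0: 2r* - 54 = 0
Step 4: r* = 54/2 = 27 (the number of bidders n = 9 does not enter)

27


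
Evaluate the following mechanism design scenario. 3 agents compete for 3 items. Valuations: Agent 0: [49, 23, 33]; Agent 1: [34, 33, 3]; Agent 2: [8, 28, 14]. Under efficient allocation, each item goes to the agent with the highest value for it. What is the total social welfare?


Step 1: For each item, find the maximum value among all agents.
Step 2: Item 0 -> Agent 0 (value 49)
Step 3: Item 1 -> Agent 1 (value 33)
Step 4: Item 2 -> Agent 0 (value 33)
Step 5: Total welfare = 49 + 33 + 33 = 115

115


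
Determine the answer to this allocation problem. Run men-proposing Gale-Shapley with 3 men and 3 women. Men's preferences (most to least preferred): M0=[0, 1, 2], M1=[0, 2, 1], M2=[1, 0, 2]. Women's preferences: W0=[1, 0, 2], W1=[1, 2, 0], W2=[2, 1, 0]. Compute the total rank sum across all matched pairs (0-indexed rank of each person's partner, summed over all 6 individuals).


Step 1: Run Gale-Shapley (men propose, women hold best offer):
  M0 proposes to W0; she accepts
  M1 proposes to W0; she switches from M0
  M2 proposes to W1; she accepts
  M0 proposes to W1; rejected
  M0 proposes to W2; she accepts
Step 2: Final matching: W0-M1, W1-M2, W2-M0
Step 3: 0-indexed ranks (man's rank of his match, then woman's): 0 + 0 + 0 + 1 + 2 + 2
Step 4: Total rank sum = 5

5


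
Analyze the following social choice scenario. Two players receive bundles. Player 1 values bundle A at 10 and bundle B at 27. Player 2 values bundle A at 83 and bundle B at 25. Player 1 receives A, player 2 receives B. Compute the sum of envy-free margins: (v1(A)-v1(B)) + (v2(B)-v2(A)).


Step 1: Player 1's margin = v1(A) - v1(B) = 10 - 27 = -17
Step 2: Player 2's margin = v2(B) - v2(A) = 25 - 83 = -58
Step 3: Total margin = -17 + -58 = -75

-75


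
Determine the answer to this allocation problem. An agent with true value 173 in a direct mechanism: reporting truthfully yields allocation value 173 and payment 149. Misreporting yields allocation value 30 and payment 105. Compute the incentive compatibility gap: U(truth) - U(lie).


Step 1: U(truth) = value - payment = 173 - 149 = 24
Step 2: U(lie) = allocation - payment = 30 - 105 = -75
Step 3: IC gap = 24 - (-75) = 99

99


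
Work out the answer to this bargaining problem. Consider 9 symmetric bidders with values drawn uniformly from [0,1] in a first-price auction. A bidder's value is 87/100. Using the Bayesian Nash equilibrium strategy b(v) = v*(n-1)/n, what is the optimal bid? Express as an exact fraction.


Step 1: The symmetric BNE bidding function is b(v) = v * (n-1) / n
Step 2: Substitute v = 87/100 and n = 9
Step 3: b = 87/100 * 8/9
Step 4: b = 58/75

58/75


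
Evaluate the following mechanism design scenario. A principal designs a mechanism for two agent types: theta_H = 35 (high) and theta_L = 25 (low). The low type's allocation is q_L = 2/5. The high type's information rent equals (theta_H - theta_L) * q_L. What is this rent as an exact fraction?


Step 1: theta_H - theta_L = 35 - 25 = 10
Step 2: Information rent = (theta_H - theta_L) * q_L
Step 3: = 10 * 2/5
Step 4: = 4

4


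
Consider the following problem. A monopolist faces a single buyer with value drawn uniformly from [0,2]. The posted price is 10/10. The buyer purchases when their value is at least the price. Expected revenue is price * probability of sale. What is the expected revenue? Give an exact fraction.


Step 1: Posted price r = 1, value support [0,2]
Step 2: P(v >= r) = (2 - 1)/2 = 1/2
Step 3: Expected revenue = r * P(v >= r) = 1 * 1/2
Step 4: Revenue = 1/2

1/2


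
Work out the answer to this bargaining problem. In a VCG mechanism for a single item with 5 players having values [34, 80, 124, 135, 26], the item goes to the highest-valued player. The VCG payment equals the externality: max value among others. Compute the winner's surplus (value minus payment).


Step 1: The winner is the agent with the highest value: agent 3 with value 135
Step 2: Values of other agents: [34, 80, 124, 26]
Step 3: VCG payment = max of others' values = 124
Step 4: Surplus = 135 - 124 = 11

11


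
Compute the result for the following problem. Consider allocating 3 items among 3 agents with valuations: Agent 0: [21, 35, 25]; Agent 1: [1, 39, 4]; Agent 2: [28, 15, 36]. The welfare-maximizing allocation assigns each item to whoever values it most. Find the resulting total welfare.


Step 1: For each item, find the maximum value among all agents.
Step 2: Item 0 -> Agent 2 (value 28)
Step 3: Item 1 -> Agent 1 (value 39)
Step 4: Item 2 -> Agent 2 (value 36)
Step 5: Total welfare = 28 + 39 + 36 = 103

103


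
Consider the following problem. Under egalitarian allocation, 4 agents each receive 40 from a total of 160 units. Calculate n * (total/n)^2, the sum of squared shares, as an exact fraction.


Step 1: Each agent's share = 160/4 = 40
Step 2: Square of each share = (40)^2 = 1600
Step 3: Sum of squares = 4 * 1600 = 6400

6400


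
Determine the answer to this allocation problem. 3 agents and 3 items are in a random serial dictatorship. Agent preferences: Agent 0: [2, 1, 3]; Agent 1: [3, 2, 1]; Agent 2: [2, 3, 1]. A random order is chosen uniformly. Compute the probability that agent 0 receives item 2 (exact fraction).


Step 1: Agent 0 wants item 2
Step 2: There are 6 possible orderings of agents
Step 3: In 3 orderings, agent 0 gets item 2
Step 4: Probability = 3/6 = 1/2

1/2


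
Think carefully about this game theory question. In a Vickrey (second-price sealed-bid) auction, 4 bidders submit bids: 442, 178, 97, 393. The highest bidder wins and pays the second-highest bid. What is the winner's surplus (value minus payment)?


Step 1: Sort bids in descending order: 442, 393, 178, 97
Step 2: The winning bid is the highest: 442
Step 3: The payment equals the second-highest bid: 393
Step 4: Surplus = winner's bid - payment = 442 - 393 = 49

49


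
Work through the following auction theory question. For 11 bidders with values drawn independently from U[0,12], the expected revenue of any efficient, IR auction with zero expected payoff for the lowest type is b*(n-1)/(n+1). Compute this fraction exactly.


Step 1: By Revenue Equivalence, expected revenue = b*(n-1)/(n+1)
Step 2: Substituting n = 11, b = 12
Step 3: Revenue = 12*(11-1)/(11+1) = 12*10/12
Step 4: Revenue = 120/12 = 10

10


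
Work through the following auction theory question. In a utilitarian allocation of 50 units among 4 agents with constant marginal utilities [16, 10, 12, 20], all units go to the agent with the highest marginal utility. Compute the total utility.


Step 1: The marginal utilities are [16, 10, 12, 20]
Step 2: The highest marginal utility is 20
Step 3: All 50 units go to that agent
Step 4: Total utility = 20 * 50 = 1000

1000


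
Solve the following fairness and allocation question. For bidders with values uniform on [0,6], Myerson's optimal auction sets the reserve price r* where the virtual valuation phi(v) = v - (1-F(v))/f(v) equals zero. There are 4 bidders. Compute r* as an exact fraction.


Step 1: For U[0,6], F(v) = v/6 and f(v) = 1/6
Step 2: phi(v) = v - (1 - v/6)/(1/6) = v - (6 - v) = 2v - 6
Step 3: Set phi(r*) = 0: 2r* - 6 = 0
Step 4: r* = 6/2 = 3 (the number of bidders n = 4 does not enter)

3


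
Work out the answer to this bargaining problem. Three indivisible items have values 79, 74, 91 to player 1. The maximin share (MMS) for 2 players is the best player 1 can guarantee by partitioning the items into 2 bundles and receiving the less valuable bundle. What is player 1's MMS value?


Step 1: Item values = 79, 74, 91
Step 2: Enumerate all 2-bundle partitions and take the smaller bundle:
  Partition 1: {79} vs {74,91} -> bundles 79, 165; min = 79
  Partition 2: {74} vs {79,91} -> bundles 74, 170; min = 74
  Partition 3: {91} vs {79,74} -> bundles 91, 153; min = 91
Step 3: MMS = max(79, 74, 91) = 91

91


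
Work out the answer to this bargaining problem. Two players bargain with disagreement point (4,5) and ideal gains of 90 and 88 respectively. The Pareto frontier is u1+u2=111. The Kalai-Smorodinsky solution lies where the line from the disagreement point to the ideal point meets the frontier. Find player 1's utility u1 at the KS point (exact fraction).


Step 1: At the KS point, (u1-d1)/r1 = (u2-d2)/r2 = t and u1+u2 = 111
Step 2: u1 = d1 + r1*t and u2 = d2 + r2*t, so (d1 + r1*t) + (d2 + r2*t) = 111
Step 3: t = (111 - 4 - 5)/(90 + 88) = 102/178 = 51/89
Step 4: u1 = d1 + r1*t = 4 + 90 * 51/89 = 4946/89
Step 5: (Check: u2 = d2 + r2*t = 4933/89; u1+u2 = 4946/89 + 4933/89 = 111, on the frontier.)

4946/89


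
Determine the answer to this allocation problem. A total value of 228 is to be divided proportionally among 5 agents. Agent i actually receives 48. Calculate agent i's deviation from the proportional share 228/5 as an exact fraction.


Step 1: Proportional share = 228/5
Step 2: Agent's actual allocation = 48
Step 3: Excess = 48 - 228/5 = 12/5

12/5


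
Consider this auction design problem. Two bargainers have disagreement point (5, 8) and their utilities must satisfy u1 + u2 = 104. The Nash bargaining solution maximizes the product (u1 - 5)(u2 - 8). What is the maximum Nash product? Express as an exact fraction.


Step 1: The Nash solution splits surplus symmetrically above the disagreement point
Step 2: u1 = (total + d1 - d2)/2 = (104 + 5 - 8)/2 = 101/2
Step 3: u2 = (total - d1 + d2)/2 = (104 - 5 + 8)/2 = 107/2
Step 4: Nash product = (101/2 - 5) * (107/2 - 8)
Step 5: = 91/2 * 91/2 = 8281/4

8281/4


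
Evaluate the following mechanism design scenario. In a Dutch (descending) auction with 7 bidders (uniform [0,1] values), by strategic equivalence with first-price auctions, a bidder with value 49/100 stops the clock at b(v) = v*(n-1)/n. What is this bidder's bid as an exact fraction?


Step 1: Dutch auctions are strategically equivalent to first-price auctions
Step 2: The equilibrium bid is b(v) = v*(n-1)/n
Step 3: b = 49/100 * 6/7
Step 4: b = 21/50

21/50


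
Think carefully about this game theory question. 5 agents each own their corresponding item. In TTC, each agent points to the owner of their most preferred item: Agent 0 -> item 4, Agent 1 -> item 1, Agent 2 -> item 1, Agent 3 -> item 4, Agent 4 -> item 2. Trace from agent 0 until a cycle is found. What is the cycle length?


Step 1: Trace the pointer graph from agent 0: 0 -> 4 -> 2 -> 1 -> 1
Step 2: A cycle is detected when we revisit agent 1
Step 3: The cycle is: 1 -> 1
Step 4: Cycle length = 1

1


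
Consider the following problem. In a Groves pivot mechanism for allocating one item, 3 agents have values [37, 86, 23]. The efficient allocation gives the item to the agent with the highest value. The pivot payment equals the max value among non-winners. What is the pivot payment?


Step 1: The efficient winner is agent 1 with value 86
Step 2: Other agents' values: [37, 23]
Step 3: Pivot payment = max(others) = 37
Step 4: The winner pays 37

37


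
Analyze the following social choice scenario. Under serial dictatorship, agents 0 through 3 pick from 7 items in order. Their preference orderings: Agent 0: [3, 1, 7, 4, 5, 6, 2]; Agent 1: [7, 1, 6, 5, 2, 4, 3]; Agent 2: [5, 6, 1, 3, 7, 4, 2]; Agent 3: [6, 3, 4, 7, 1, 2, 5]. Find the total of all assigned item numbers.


Step 1: Agent 0 picks item 3
Step 2: Agent 1 picks item 7
Step 3: Agent 2 picks item 5
Step 4: Agent 3 picks item 6
Step 5: Sum = 3 + 7 + 5 + 6 = 21

21


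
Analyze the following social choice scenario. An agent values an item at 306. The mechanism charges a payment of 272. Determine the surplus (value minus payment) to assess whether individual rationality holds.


Step 1: Surplus = value - payment = 306 - 272 = 34
Step 2: IR is satisfied (surplus >= 0)

34


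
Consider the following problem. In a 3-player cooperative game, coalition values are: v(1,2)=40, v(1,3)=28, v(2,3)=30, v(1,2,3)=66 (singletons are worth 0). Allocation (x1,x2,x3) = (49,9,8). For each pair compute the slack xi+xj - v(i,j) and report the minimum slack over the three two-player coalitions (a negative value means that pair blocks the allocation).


Step 1: Slack for coalition (1,2): x1+x2 - v12 = 58 - 40 = 18
Step 2: Slack for coalition (1,3): x1+x3 - v13 = 57 - 28 = 29
Step 3: Slack for coalition (2,3): x2+x3 - v23 = 17 - 30 = -13
Step 4: Minimum slack = min(18, 29, -13) = -13, attained by (2,3); coalition (2,3) can block (slack < 0), so the allocation is not in the core

-13


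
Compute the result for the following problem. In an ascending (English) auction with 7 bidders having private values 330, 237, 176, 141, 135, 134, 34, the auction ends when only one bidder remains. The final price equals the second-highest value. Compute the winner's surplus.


Step 1: Identify the highest value: 330
Step 2: Identify the second-highest value: 237
Step 3: The final price = second-highest value = 237
Step 4: Surplus = 330 - 237 = 93

93


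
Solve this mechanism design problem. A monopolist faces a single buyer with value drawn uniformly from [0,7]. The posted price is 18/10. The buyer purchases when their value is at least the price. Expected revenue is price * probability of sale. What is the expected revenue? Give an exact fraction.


Step 1: Posted price r = 9/5, value support [0,7]
Step 2: P(v >= r) = (7 - 9/5)/7 = 26/35
Step 3: Expected revenue = r * P(v >= r) = 9/5 * 26/35
Step 4: Revenue = 234/175

234/175


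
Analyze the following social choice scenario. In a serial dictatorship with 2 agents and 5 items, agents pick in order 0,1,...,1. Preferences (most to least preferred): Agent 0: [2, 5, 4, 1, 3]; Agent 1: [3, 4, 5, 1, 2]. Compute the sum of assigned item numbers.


Step 1: Agent 0 picks item 2
Step 2: Agent 1 picks item 3
Step 3: Sum = 2 + 3 = 5

5


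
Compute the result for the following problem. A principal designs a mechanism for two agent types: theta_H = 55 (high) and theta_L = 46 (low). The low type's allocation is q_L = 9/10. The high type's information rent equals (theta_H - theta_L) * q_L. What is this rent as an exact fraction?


Step 1: theta_H - theta_L = 55 - 46 = 9
Step 2: Information rent = (theta_H - theta_L) * q_L
Step 3: = 9 * 9/10
Step 4: = 81/10

81/10


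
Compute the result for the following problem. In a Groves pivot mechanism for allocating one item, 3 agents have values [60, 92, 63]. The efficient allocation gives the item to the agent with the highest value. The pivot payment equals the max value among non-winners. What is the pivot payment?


Step 1: The efficient winner is agent 1 with value 92
Step 2: Other agents' values: [60, 63]
Step 3: Pivot payment = max(others) = 63
Step 4: The winner pays 63

63


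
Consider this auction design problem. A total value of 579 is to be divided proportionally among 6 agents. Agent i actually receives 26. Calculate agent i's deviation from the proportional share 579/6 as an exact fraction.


Step 1: Proportional share = 579/6 = 193/2
Step 2: Agent's actual allocation = 26
Step 3: Excess = 26 - 193/2 = -141/2

-141/2


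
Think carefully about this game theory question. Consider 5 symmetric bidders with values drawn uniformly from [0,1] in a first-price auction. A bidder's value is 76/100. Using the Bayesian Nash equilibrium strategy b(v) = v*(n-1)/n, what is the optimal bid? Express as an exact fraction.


Step 1: The symmetric BNE bidding function is b(v) = v * (n-1) / n
Step 2: Substitute v = 19/25 and n = 5
Step 3: b = 19/25 * 4/5
Step 4: b = 76/125

76/125


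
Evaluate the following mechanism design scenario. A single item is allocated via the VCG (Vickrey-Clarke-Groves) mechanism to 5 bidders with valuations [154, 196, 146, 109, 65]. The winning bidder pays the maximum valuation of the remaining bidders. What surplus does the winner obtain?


Step 1: The winner is the agent with the highest value: agent 1 with value 196
Step 2: Values of other agents: [154, 146, 109, 65]
Step 3: VCG payment = max of others' values = 154
Step 4: Surplus = 196 - 154 = 42

42


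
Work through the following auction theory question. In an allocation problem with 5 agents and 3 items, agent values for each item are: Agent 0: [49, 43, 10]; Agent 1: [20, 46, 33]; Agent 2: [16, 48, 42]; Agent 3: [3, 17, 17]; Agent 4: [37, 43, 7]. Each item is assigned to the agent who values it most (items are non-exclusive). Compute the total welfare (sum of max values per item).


Step 1: For each item, find the maximum value among all agents.
Step 2: Item 0 -> Agent 0 (value 49)
Step 3: Item 1 -> Agent 2 (value 48)
Step 4: Item 2 -> Agent 2 (value 42)
Step 5: Total welfare = 49 + 48 + 42 = 139

139


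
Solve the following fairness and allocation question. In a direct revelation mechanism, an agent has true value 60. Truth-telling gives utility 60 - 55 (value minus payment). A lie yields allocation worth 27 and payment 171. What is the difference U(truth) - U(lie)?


Step 1: U(truth) = value - payment = 60 - 55 = 5
Step 2: U(lie) = allocation - payment = 27 - 171 = -144
Step 3: IC gap = 5 - (-144) = 149

149


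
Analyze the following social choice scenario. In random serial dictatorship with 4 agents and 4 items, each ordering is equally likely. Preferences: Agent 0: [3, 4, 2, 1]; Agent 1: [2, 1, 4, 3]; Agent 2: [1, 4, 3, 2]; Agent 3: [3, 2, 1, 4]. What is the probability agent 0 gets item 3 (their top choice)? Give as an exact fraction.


Step 1: Agent 0 wants item 3
Step 2: There are 24 possible orderings of agents
Step 3: In 12 orderings, agent 0 gets item 3
Step 4: Probability = 12/24 = 1/2

1/2


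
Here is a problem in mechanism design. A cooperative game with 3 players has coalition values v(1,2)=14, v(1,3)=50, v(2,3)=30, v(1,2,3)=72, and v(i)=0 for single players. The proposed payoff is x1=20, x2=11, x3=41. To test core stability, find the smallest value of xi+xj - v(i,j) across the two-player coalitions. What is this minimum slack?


Step 1: Slack for coalition (1,2): x1+x2 - v12 = 31 - 14 = 17
Step 2: Slack for coalition (1,3): x1+x3 - v13 = 61 - 50 = 11
Step 3: Slack for coalition (2,3): x2+x3 - v23 = 52 - 30 = 22
Step 4: Minimum slack = min(17, 11, 22) = 11, attained by (1,3); no pair can gain by deviating, so the allocation is in the core

11


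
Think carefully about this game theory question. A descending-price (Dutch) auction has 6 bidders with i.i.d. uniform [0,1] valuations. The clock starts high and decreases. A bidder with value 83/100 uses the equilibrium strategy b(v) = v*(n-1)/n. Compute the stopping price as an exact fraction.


Step 1: Dutch auctions are strategically equivalent to first-price auctions
Step 2: The equilibrium bid is b(v) = v*(n-1)/n
Step 3: b = 83/100 * 5/6
Step 4: b = 83/120

83/120


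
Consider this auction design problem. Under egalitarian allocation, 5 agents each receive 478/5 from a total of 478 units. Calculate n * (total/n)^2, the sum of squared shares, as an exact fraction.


Step 1: Each agent's share = 478/5
Step 2: Square of each share = (478/5)^2 = 228484/25
Step 3: Sum of squares = 5 * 228484/25 = 228484/5

228484/5


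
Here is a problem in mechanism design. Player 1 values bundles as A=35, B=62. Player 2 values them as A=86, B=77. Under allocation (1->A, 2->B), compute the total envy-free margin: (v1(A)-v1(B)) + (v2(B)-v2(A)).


Step 1: Player 1's margin = v1(A) - v1(B) = 35 - 62 = -27
Step 2: Player 2's margin = v2(B) - v2(A) = 77 - 86 = -9
Step 3: Total margin = -27 + -9 = -36

-36


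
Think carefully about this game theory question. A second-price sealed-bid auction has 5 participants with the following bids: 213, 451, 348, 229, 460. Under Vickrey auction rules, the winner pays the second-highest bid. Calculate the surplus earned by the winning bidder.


Step 1: Sort bids in descending order: 460, 451, 348, 229, 213
Step 2: The winning bid is the highest: 460
Step 3: The payment equals the second-highest bid: 451
Step 4: Surplus = winner's bid - payment = 460 - 451 = 9

9


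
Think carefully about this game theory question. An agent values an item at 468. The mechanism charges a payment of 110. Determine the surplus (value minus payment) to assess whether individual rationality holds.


Step 1: Surplus = value - payment = 468 - 110 = 358
Step 2: IR is satisfied (surplus >= 0)

358


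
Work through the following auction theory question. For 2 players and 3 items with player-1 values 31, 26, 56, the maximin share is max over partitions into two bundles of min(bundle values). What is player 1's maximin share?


Step 1: Item values = 31, 26, 56
Step 2: Enumerate all 2-bundle partitions and take the smaller bundle:
  Partition 1: {31} vs {26,56} -> bundles 31, 82; min = 31
  Partition 2: {26} vs {31,56} -> bundles 26, 87; min = 26
  Partition 3: {56} vs {31,26} -> bundles 56, 57; min = 56
Step 3: MMS = max(31, 26, 56) = 56

56


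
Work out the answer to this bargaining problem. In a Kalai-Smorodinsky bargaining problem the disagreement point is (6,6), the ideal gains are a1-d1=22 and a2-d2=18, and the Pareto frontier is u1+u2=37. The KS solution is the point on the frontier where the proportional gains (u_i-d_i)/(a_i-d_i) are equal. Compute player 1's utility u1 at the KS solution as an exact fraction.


Step 1: At the KS point, (u1-d1)/r1 = (u2-d2)/r2 = t and u1+u2 = 37
Step 2: u1 = d1 + r1*t and u2 = d2 + r2*t, so (d1 + r1*t) + (d2 + r2*t) = 37
Step 3: t = (37 - 6 - 6)/(22 + 18) = 25/40 = 5/8
Step 4: u1 = d1 + r1*t = 6 + 22 * 5/8 = 79/4
Step 5: (Check: u2 = d2 + r2*t = 69/4; u1+u2 = 79/4 + 69/4 = 37, on the frontier.)

79/4


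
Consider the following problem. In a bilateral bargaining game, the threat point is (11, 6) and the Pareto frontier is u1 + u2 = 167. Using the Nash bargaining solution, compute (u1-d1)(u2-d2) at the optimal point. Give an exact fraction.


Step 1: The Nash solution splits surplus symmetrically above the disagreement point
Step 2: u1 = (total + d1 - d2)/2 = (167 + 11 - 6)/2 = 86
Step 3: u2 = (total - d1 + d2)/2 = (167 - 11 + 6)/2 = 81
Step 4: Nash product = (86 - 11) * (81 - 6)
Step 5: = 75 * 75 = 5625

5625


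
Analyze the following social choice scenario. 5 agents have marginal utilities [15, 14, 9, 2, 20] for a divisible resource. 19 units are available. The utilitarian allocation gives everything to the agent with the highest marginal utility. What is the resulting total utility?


Step 1: The marginal utilities are [15, 14, 9, 2, 20]
Step 2: The highest marginal utility is 20
Step 3: All 19 units go to that agent
Step 4: Total utility = 20 * 19 = 380

380


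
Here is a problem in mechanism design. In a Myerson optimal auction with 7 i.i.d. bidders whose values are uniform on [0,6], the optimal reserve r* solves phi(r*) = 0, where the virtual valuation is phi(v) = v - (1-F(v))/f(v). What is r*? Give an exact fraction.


Step 1: For U[0,6], F(v) = v/6 and f(v) = 1/6
Step 2: phi(v) = v - (1 - v/6)/(1/6) = v - (6 - v) = 2v - 6
Step 3: Set phi(r*) = 0: 2r* - 6 = 0
Step 4: r* = 6/2 = 3 (the number of bidders n = 7 does not enter)

3


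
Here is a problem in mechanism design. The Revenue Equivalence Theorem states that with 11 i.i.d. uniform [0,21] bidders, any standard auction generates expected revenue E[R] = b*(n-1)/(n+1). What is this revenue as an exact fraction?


Step 1: By Revenue Equivalence, expected revenue = b*(n-1)/(n+1)
Step 2: Substituting n = 11, b = 21
Step 3: Revenue = 21*(11-1)/(11+1) = 21*10/12
Step 4: Revenue = 210/12 = 35/2

35/2


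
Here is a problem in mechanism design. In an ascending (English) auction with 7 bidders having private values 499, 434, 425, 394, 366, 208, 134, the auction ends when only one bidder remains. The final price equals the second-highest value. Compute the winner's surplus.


Step 1: Identify the highest value: 499
Step 2: Identify the second-highest value: 434
Step 3: The final price = second-highest value = 434
Step 4: Surplus = 499 - 434 = 65

65


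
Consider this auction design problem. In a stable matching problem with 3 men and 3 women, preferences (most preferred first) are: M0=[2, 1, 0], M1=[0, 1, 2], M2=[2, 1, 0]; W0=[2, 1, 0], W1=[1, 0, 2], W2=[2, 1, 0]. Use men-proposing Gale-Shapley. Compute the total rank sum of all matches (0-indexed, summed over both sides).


Step 1: Run Gale-Shapley (men propose, women hold best offer):
  M0 proposes to W2; she accepts
  M1 proposes to W0; she accepts
  M2 proposes to W2; she switches from M0
  M0 proposes to W1; she accepts
Step 2: Final matching: W0-M1, W1-M0, W2-M2
Step 3: 0-indexed ranks (man's rank of his match, then woman's): 0 + 1 + 1 + 1 + 0 + 0
Step 4: Total rank sum = 3

3


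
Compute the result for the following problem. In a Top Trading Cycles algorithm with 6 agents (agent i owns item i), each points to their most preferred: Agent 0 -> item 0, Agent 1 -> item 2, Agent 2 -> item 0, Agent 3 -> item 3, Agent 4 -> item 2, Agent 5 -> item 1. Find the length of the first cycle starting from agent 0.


Step 1: Trace the pointer graph from agent 0: 0 -> 0
Step 2: A cycle is detected when we revisit agent 0
Step 3: The cycle is: 0 -> 0
Step 4: Cycle length = 1

1


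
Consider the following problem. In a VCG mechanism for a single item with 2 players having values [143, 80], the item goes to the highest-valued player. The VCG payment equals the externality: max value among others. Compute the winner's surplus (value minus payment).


Step 1: The winner is the agent with the highest value: agent 0 with value 143
Step 2: Values of other agents: [80]
Step 3: VCG payment = max of others' values = 80
Step 4: Surplus = 143 - 80 = 63

63


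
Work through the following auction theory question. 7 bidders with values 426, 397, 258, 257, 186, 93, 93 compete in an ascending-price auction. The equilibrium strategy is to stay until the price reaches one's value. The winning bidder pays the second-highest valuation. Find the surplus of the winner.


Step 1: Identify the highest value: 426
Step 2: Identify the second-highest value: 397
Step 3: The final price = second-highest value = 397
Step 4: Surplus = 426 - 397 = 29

29


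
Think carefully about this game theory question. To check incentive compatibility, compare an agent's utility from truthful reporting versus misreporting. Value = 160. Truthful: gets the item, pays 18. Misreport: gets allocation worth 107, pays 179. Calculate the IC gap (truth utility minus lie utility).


Step 1: U(truth) = value - payment = 160 - 18 = 142
Step 2: U(lie) = allocation - payment = 107 - 179 = -72
Step 3: IC gap = 142 - (-72) = 214

214


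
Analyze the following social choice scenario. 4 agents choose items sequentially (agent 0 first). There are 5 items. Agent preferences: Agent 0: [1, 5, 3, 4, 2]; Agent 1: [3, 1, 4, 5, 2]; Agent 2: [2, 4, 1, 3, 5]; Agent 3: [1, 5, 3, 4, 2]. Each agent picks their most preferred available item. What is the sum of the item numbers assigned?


Step 1: Agent 0 picks item 1
Step 2: Agent 1 picks item 3
Step 3: Agent 2 picks item 2
Step 4: Agent 3 picks item 5
Step 5: Sum = 1 + 3 + 2 + 5 = 11

11


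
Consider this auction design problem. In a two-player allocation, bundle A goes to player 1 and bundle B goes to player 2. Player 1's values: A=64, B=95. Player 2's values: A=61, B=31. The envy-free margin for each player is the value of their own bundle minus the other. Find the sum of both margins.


Step 1: Player 1's margin = v1(A) - v1(B) = 64 - 95 = -31
Step 2: Player 2's margin = v2(B) - v2(A) = 31 - 61 = -30
Step 3: Total margin = -31 + -30 = -61

-61


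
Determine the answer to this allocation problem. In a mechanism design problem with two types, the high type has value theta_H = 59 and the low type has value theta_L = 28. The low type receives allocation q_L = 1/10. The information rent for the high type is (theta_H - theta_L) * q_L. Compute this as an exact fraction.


Step 1: theta_H - theta_L = 59 - 28 = 31
Step 2: Information rent = (theta_H - theta_L) * q_L
Step 3: = 31 * 1/10
Step 4: = 31/10

31/10


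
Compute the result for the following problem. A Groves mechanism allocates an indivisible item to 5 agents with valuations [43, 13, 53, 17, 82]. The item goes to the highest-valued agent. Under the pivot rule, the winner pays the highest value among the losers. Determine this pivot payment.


Step 1: The efficient winner is agent 4 with value 82
Step 2: Other agents' values: [43, 13, 53, 17]
Step 3: Pivot payment = max(others) = 53
Step 4: The winner pays 53

53


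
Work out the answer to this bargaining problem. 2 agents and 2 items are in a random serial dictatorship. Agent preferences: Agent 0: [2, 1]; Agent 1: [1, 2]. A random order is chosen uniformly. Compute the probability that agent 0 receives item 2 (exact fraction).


Step 1: Agent 0 wants item 2
Step 2: There are 2 possible orderings of agents
Step 3: In 2 orderings, agent 0 gets item 2
Step 4: Probability = 2/2 = 1

1


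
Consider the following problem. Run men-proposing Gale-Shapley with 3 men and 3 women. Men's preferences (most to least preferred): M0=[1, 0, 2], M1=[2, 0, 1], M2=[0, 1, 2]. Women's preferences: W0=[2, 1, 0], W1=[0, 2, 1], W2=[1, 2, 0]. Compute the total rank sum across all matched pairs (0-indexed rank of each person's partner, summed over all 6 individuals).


Step 1: Run Gale-Shapley (men propose, women hold best offer):
  M0 proposes to W1; she accepts
  M1 proposes to W2; she accepts
  M2 proposes to W0; she accepts
Step 2: Final matching: W0-M2, W1-M0, W2-M1
Step 3: 0-indexed ranks (man's rank of his match, then woman's): 0 + 0 + 0 + 0 + 0 + 0
Step 4: Total rank sum = 0

0


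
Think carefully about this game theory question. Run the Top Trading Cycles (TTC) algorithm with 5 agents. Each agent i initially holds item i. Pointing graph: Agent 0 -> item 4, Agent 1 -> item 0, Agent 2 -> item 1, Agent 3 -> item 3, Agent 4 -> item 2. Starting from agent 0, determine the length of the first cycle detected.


Step 1: Trace the pointer graph from agent 0: 0 -> 4 -> 2 -> 1 -> 0
Step 2: A cycle is detected when we revisit agent 0
Step 3: The cycle is: 0 -> 4 -> 2 -> 1 -> 0
Step 4: Cycle length = 4

4


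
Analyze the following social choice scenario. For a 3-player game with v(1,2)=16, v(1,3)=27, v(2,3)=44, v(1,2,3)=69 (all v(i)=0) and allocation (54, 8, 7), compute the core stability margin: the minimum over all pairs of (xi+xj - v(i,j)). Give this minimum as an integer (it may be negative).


Step 1: Slack for coalition (1,2): x1+x2 - v12 = 62 - 16 = 46
Step 2: Slack for coalition (1,3): x1+x3 - v13 = 61 - 27 = 34
Step 3: Slack for coalition (2,3): x2+x3 - v23 = 15 - 44 = -29
Step 4: Minimum slack = min(46, 34, -29) = -29, attained by (2,3); coalition (2,3) can block (slack < 0), so the allocation is not in the core

-29


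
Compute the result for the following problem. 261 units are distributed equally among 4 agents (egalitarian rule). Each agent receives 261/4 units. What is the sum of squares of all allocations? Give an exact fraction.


Step 1: Each agent's share = 261/4
Step 2: Square of each share = (261/4)^2 = 68121/16
Step 3: Sum of squares = 4 * 68121/16 = 68121/4

68121/4
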